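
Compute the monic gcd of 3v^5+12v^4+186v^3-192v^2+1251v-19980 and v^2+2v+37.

Euclidean algorithm in ℚ[v]:
  3v^5+12v^4+186v^3-192v^2+1251v-19980 = (3v^3+6v^2+63v-540)(v^2+2v+37) + (0)
The last nonzero remainder v^2+2v+37 is already monic.

v^2+2v+37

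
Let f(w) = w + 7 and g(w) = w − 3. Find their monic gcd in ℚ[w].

Repeated division with remainder:
  w + 7 = (w − 3) + (10)
  w − 3 = ((1/10)w − 3/10)(10) + (0)
The last nonzero remainder is the constant 10, so the polynomials are coprime and gcd = 1.

1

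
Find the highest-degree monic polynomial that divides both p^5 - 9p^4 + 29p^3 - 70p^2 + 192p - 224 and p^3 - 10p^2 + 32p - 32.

p^3 - 10p^2 + 32p - 32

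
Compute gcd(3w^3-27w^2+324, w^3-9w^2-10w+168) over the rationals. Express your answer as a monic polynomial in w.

w-6

By polynomial division,
  3w^3-27w^2+324 = (3)(w^3-9w^2-10w+168) + (30w-180)
  w^3-9w^2-10w+168 = ((1/30)w^2-(1/10)w-14/15)(30w-180) + (0)
Last nonzero remainder: 30w-180. Dividing through by 30 gives the monic gcd w-6.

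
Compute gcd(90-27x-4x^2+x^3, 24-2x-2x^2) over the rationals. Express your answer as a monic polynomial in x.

Repeated division with remainder:
  x^3-4x^2-27x+90 = (-(1/2)x+5/2)(-2x^2-2x+24) + (-10x+30)
  -2x^2-2x+24 = ((1/5)x+4/5)(-10x+30) + (0)
Last nonzero remainder: -10x+30. Dividing through by -10 gives the monic gcd x-3.

-3+x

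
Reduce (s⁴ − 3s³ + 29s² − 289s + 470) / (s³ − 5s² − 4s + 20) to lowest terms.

(s² + 4s + 47)/(s + 2)

By polynomial division,
  s⁴ − 3s³ + 29s² − 289s + 470 = (s + 2)(s³ − 5s² − 4s + 20) + (43s² − 301s + 430)
  s³ − 5s² − 4s + 20 = ((1/43)s + 2/43)(43s² − 301s + 430) + (0)
Last nonzero remainder: 43s² − 301s + 430. Dividing through by 43 gives the monic gcd s² − 7s + 10.
Cancel s² − 7s + 10 from numerator and denominator to get the reduced form.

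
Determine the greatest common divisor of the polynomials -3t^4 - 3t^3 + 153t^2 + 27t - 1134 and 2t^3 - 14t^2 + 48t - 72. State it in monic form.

t - 3

By polynomial division,
  -3t^4 - 3t^3 + 153t^2 + 27t - 1134 = (-(3/2)t - 12)(2t^3 - 14t^2 + 48t - 72) + (57t^2 + 495t - 1998)
  2t^3 - 14t^2 + 48t - 72 = ((2/57)t - 596/1083)(57t^2 + 495t - 1998) + ((140976/361)t - 422928/361)
  57t^2 + 495t - 1998 = ((6859/46992)t + 13357/7832)((140976/361)t - 422928/361) + (0)
Last nonzero remainder: (140976/361)t - 422928/361. Dividing through by 140976/361 gives the monic gcd t - 3.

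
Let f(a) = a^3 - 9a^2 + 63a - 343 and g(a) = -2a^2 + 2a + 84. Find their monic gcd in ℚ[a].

Repeated division with remainder:
  a^3 - 9a^2 + 63a - 343 = (-(1/2)a + 4)(-2a^2 + 2a + 84) + (97a - 679)
  -2a^2 + 2a + 84 = (-(2/97)a - 12/97)(97a - 679) + (0)
Last nonzero remainder: 97a - 679. Dividing through by 97 gives the monic gcd a - 7.

a - 7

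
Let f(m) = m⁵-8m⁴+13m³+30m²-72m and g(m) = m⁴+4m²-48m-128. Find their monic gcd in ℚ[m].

m²-2m-8

Repeated division with remainder:
  m⁵-8m⁴+13m³+30m²-72m = (m-8)(m⁴+4m²-48m-128) + (9m³+110m²-328m-1024)
  m⁴+4m²-48m-128 = ((1/9)m-110/81)(9m³+110m²-328m-1024) + ((15376/81)m²-(30752/81)m-123008/81)
  9m³+110m²-328m-1024 = ((729/15376)m+648/961)((15376/81)m²-(30752/81)m-123008/81) + (0)
Last nonzero remainder: (15376/81)m²-(30752/81)m-123008/81. Dividing through by 15376/81 gives the monic gcd m²-2m-8.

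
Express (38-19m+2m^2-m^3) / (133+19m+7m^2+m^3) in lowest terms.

Euclidean algorithm in ℚ[m]:
  -m^3+2m^2-19m+38 = (-1)(m^3+7m^2+19m+133) + (9m^2+171)
  m^3+7m^2+19m+133 = ((1/9)m+7/9)(9m^2+171) + (0)
Last nonzero remainder: 9m^2+171. Dividing through by 9 gives the monic gcd m^2+19.
Cancel m^2+19 from numerator and denominator to get the reduced form.

(2-m)/(7+m)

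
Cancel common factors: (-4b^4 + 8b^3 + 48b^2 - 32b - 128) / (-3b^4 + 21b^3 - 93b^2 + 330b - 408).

(4b^2 + 16b + 16)/(3b^2 - 3b + 51)

Euclidean algorithm in ℚ[b]:
  -4b^4 + 8b^3 + 48b^2 - 32b - 128 = (4/3)(-3b^4 + 21b^3 - 93b^2 + 330b - 408) + (-20b^3 + 172b^2 - 472b + 416)
  -3b^4 + 21b^3 - 93b^2 + 330b - 408 = ((3/20)b + 6/25)(-20b^3 + 172b^2 - 472b + 416) + (-(1587/25)b^2 + (9522/25)b - 12696/25)
  -20b^3 + 172b^2 - 472b + 416 = ((500/1587)b - 1300/1587)(-(1587/25)b^2 + (9522/25)b - 12696/25) + (0)
Last nonzero remainder: -(1587/25)b^2 + (9522/25)b - 12696/25. Dividing through by -1587/25 gives the monic gcd b^2 - 6b + 8.
Cancel b^2 - 6b + 8 from numerator and denominator to get the reduced form.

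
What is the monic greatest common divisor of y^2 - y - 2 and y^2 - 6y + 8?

Apply the Euclidean algorithm:
  y^2 - y - 2 = (y^2 - 6y + 8) + (5y - 10)
  y^2 - 6y + 8 = ((1/5)y - 4/5)(5y - 10) + (0)
Last nonzero remainder: 5y - 10. Dividing through by 5 gives the monic gcd y - 2.

y - 2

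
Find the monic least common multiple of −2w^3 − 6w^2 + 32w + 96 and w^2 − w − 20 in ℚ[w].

By polynomial division,
  −2w^3 − 6w^2 + 32w + 96 = (−2w − 8)(w^2 − w − 20) + (−16w − 64)
  w^2 − w − 20 = (−(1/16)w + 5/16)(−16w − 64) + (0)
Last nonzero remainder: −16w − 64. Dividing through by −16 gives the monic gcd w + 4.
Then lcm(f, g) = f·g / gcd(f, g); expanding and making the result monic gives the answer.

w^4 − 2w^3 − 31w^2 + 32w + 240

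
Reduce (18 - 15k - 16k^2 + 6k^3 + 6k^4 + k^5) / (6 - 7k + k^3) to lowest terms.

Euclidean algorithm in ℚ[k]:
  k^5 + 6k^4 + 6k^3 - 16k^2 - 15k + 18 = (k^2 + 6k + 13)(k^3 - 7k + 6) + (20k^2 + 40k - 60)
  k^3 - 7k + 6 = ((1/20)k - 1/10)(20k^2 + 40k - 60) + (0)
Last nonzero remainder: 20k^2 + 40k - 60. Dividing through by 20 gives the monic gcd k^2 + 2k - 3.
Cancel k^2 + 2k - 3 from numerator and denominator to get the reduced form.

(-6 + k + 4k^2 + k^3)/(-2 + k)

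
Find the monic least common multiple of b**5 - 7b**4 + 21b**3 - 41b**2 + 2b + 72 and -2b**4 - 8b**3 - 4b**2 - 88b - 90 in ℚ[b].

By polynomial division,
  b**5 - 7b**4 + 21b**3 - 41b**2 + 2b + 72 = (-(1/2)b + 11/2)(-2b**4 - 8b**3 - 4b**2 - 88b - 90) + (63b**3 - 63b**2 + 441b + 567)
  -2b**4 - 8b**3 - 4b**2 - 88b - 90 = (-(2/63)b - 10/63)(63b**3 - 63b**2 + 441b + 567) + (0)
Last nonzero remainder: 63b**3 - 63b**2 + 441b + 567. Dividing through by 63 gives the monic gcd b**3 - b**2 + 7b + 9.
Then lcm(f, g) = f·g / gcd(f, g); expanding and making the result monic gives the answer.

b**6 - 2b**5 - 14b**4 + 64b**3 - 203b**2 + 82b + 360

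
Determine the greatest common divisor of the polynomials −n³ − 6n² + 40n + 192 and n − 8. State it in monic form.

1

Apply the Euclidean algorithm:
  −n³ − 6n² + 40n + 192 = (−n² − 14n − 72)(n − 8) + (−384)
  n − 8 = (−(1/384)n + 1/48)(−384) + (0)
The last nonzero remainder is the constant −384, so the polynomials are coprime and gcd = 1.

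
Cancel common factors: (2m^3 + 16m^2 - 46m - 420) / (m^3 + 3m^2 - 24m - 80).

(2m^2 + 26m + 84)/(m^2 + 8m + 16)

By polynomial division,
  2m^3 + 16m^2 - 46m - 420 = (2)(m^3 + 3m^2 - 24m - 80) + (10m^2 + 2m - 260)
  m^3 + 3m^2 - 24m - 80 = ((1/10)m + 7/25)(10m^2 + 2m - 260) + ((36/25)m - 36/5)
  10m^2 + 2m - 260 = ((125/18)m + 325/9)((36/25)m - 36/5) + (0)
Last nonzero remainder: (36/25)m - 36/5. Dividing through by 36/25 gives the monic gcd m - 5.
Cancel m - 5 from numerator and denominator to get the reduced form.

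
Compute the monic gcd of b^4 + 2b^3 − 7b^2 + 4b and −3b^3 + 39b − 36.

b^2 + 3b − 4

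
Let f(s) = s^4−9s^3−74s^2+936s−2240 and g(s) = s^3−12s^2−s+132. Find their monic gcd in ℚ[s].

s−4

Euclidean algorithm in ℚ[s]:
  s^4−9s^3−74s^2+936s−2240 = (s+3)(s^3−12s^2−s+132) + (−37s^2+807s−2636)
  s^3−12s^2−s+132 = (−(1/37)s−363/1369)(−37s^2+807s−2636) + ((194040/1369)s−776160/1369)
  −37s^2+807s−2636 = (−(50653/194040)s+902171/194040)((194040/1369)s−776160/1369) + (0)
Last nonzero remainder: (194040/1369)s−776160/1369. Dividing through by 194040/1369 gives the monic gcd s−4.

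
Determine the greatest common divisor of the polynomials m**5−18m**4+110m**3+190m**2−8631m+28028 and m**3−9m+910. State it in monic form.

m**2−10m+91

By polynomial division,
  m**5−18m**4+110m**3+190m**2−8631m+28028 = (m**2−18m+119)(m**3−9m+910) + (−882m**2+8820m−80262)
  m**3−9m+910 = (−(1/882)m−5/441)(−882m**2+8820m−80262) + (0)
Last nonzero remainder: −882m**2+8820m−80262. Dividing through by −882 gives the monic gcd m**2−10m+91.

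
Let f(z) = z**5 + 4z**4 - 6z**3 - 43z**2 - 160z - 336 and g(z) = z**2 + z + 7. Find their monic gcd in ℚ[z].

z**2 + z + 7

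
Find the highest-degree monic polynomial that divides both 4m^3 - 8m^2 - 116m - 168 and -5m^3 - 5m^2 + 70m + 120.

m^2 + 5m + 6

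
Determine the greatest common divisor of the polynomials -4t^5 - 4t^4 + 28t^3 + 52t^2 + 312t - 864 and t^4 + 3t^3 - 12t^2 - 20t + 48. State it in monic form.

t^2 + 2t - 8

Apply the Euclidean algorithm:
  -4t^5 - 4t^4 + 28t^3 + 52t^2 + 312t - 864 = (-4t + 8)(t^4 + 3t^3 - 12t^2 - 20t + 48) + (-44t^3 + 68t^2 + 664t - 1248)
  t^4 + 3t^3 - 12t^2 - 20t + 48 = (-(1/44)t - 25/242)(-44t^3 + 68t^2 + 664t - 1248) + ((1224/121)t^2 + (2448/121)t - 9792/121)
  -44t^3 + 68t^2 + 664t - 1248 = (-(1331/306)t + 1573/102)((1224/121)t^2 + (2448/121)t - 9792/121) + (0)
Last nonzero remainder: (1224/121)t^2 + (2448/121)t - 9792/121. Dividing through by 1224/121 gives the monic gcd t^2 + 2t - 8.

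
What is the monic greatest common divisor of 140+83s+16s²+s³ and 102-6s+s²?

By polynomial division,
  s³+16s²+83s+140 = (s+22)(s²-6s+102) + (113s-2104)
  s²-6s+102 = ((1/113)s+1426/12769)(113s-2104) + (4302742/12769)
  113s-2104 = ((1442897/4302742)s-13432988/2151371)(4302742/12769) + (0)
The last nonzero remainder is the constant 4302742/12769, so the polynomials are coprime and gcd = 1.

1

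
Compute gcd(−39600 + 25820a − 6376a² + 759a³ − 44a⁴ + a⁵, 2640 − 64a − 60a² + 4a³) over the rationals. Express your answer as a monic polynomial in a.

By polynomial division,
  a⁵ − 44a⁴ + 759a³ − 6376a² + 25820a − 39600 = ((1/4)a² − (29/4)a + 85)(4a³ − 60a² − 64a + 2640) + (−2400a² + 50400a − 264000)
  4a³ − 60a² − 64a + 2640 = (−(1/600)a − 1/100)(−2400a² + 50400a − 264000) + (0)
Last nonzero remainder: −2400a² + 50400a − 264000. Dividing through by −2400 gives the monic gcd a² − 21a + 110.

110 − 21a + a²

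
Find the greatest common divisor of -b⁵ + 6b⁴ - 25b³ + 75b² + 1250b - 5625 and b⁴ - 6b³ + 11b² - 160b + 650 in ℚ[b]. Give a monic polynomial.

Euclidean algorithm in ℚ[b]:
  -b⁵ + 6b⁴ - 25b³ + 75b² + 1250b - 5625 = (-b)(b⁴ - 6b³ + 11b² - 160b + 650) + (-14b³ - 85b² + 1900b - 5625)
  b⁴ - 6b³ + 11b² - 160b + 650 = (-(1/14)b + 169/196)(-14b³ - 85b² + 1900b - 5625) + ((43121/196)b² - (215605/98)b + 1078025/196)
  -14b³ - 85b² + 1900b - 5625 = (-(2744/43121)b - 44100/43121)((43121/196)b² - (215605/98)b + 1078025/196) + (0)
Last nonzero remainder: (43121/196)b² - (215605/98)b + 1078025/196. Dividing through by 43121/196 gives the monic gcd b² - 10b + 25.

b² - 10b + 25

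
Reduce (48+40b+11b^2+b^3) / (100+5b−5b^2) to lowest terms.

(−12−7b−b^2)/(−25+5b)

Apply the Euclidean algorithm:
  b^3+11b^2+40b+48 = (−(1/5)b−12/5)(−5b^2+5b+100) + (72b+288)
  −5b^2+5b+100 = (−(5/72)b+25/72)(72b+288) + (0)
Last nonzero remainder: 72b+288. Dividing through by 72 gives the monic gcd b+4.
Cancel b+4 from numerator and denominator to get the reduced form.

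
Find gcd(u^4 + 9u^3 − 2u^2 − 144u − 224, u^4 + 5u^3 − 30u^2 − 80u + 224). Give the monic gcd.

Apply the Euclidean algorithm:
  u^4 + 9u^3 − 2u^2 − 144u − 224 = (u^4 + 5u^3 − 30u^2 − 80u + 224) + (4u^3 + 28u^2 − 64u − 448)
  u^4 + 5u^3 − 30u^2 − 80u + 224 = ((1/4)u − 1/2)(4u^3 + 28u^2 − 64u − 448) + (0)
Last nonzero remainder: 4u^3 + 28u^2 − 64u − 448. Dividing through by 4 gives the monic gcd u^3 + 7u^2 − 16u − 112.

u^3 + 7u^2 − 16u − 112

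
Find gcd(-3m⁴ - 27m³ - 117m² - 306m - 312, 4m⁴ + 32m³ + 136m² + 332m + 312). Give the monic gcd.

Euclidean algorithm in ℚ[m]:
  -3m⁴ - 27m³ - 117m² - 306m - 312 = (-3/4)(4m⁴ + 32m³ + 136m² + 332m + 312) + (-3m³ - 15m² - 57m - 78)
  4m⁴ + 32m³ + 136m² + 332m + 312 = (-(4/3)m - 4)(-3m³ - 15m² - 57m - 78) + (0)
Last nonzero remainder: -3m³ - 15m² - 57m - 78. Dividing through by -3 gives the monic gcd m³ + 5m² + 19m + 26.

m³ + 5m² + 19m + 26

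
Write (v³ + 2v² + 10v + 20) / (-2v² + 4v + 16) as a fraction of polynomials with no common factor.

(-v² - 10)/(2v - 8)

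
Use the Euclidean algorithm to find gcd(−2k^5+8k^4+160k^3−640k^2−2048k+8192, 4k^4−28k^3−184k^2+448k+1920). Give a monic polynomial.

k^2−16

Apply the Euclidean algorithm:
  −2k^5+8k^4+160k^3−640k^2−2048k+8192 = (−(1/2)k−3/2)(4k^4−28k^3−184k^2+448k+1920) + (26k^3−692k^2−416k+11072)
  4k^4−28k^3−184k^2+448k+1920 = ((2/13)k+510/169)(26k^3−692k^2−416k+11072) + ((332640/169)k^2−5322240/169)
  26k^3−692k^2−416k+11072 = ((2197/166320)k−29237/83160)((332640/169)k^2−5322240/169) + (0)
Last nonzero remainder: (332640/169)k^2−5322240/169. Dividing through by 332640/169 gives the monic gcd k^2−16.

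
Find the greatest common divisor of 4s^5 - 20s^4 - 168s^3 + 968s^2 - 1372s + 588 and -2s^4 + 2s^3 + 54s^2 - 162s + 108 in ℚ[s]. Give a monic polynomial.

s^2 - 4s + 3

Repeated division with remainder:
  4s^5 - 20s^4 - 168s^3 + 968s^2 - 1372s + 588 = (-2s + 8)(-2s^4 + 2s^3 + 54s^2 - 162s + 108) + (-76s^3 + 212s^2 + 140s - 276)
  -2s^4 + 2s^3 + 54s^2 - 162s + 108 = ((1/38)s + 17/361)(-76s^3 + 212s^2 + 140s - 276) + ((14560/361)s^2 - (58240/361)s + 43680/361)
  -76s^3 + 212s^2 + 140s - 276 = (-(6859/3640)s - 8303/3640)((14560/361)s^2 - (58240/361)s + 43680/361) + (0)
Last nonzero remainder: (14560/361)s^2 - (58240/361)s + 43680/361. Dividing through by 14560/361 gives the monic gcd s^2 - 4s + 3.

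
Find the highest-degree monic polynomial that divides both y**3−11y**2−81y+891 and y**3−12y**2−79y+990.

By polynomial division,
  y**3−11y**2−81y+891 = (y**3−12y**2−79y+990) + (y**2−2y−99)
  y**3−12y**2−79y+990 = (y−10)(y**2−2y−99) + (0)
The last nonzero remainder y**2−2y−99 is already monic.

y**2−2y−99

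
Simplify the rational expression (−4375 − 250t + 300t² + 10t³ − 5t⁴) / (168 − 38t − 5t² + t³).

(625 + 125t − 25t² − 5t³)/(−24 + 2t + t²)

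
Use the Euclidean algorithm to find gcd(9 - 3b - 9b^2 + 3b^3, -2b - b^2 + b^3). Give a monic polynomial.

1 + b

Euclidean algorithm in ℚ[b]:
  3b^3 - 9b^2 - 3b + 9 = (3)(b^3 - b^2 - 2b) + (-6b^2 + 3b + 9)
  b^3 - b^2 - 2b = (-(1/6)b + 1/12)(-6b^2 + 3b + 9) + (-(3/4)b - 3/4)
  -6b^2 + 3b + 9 = (8b - 12)(-(3/4)b - 3/4) + (0)
Last nonzero remainder: -(3/4)b - 3/4. Dividing through by -3/4 gives the monic gcd b + 1.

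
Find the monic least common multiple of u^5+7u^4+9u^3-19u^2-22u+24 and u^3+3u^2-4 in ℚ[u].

u^6+9u^5+23u^4-u^3-60u^2-20u+48

By polynomial division,
  u^5+7u^4+9u^3-19u^2-22u+24 = (u^2+4u-3)(u^3+3u^2-4) + (-6u^2-6u+12)
  u^3+3u^2-4 = (-(1/6)u-1/3)(-6u^2-6u+12) + (0)
Last nonzero remainder: -6u^2-6u+12. Dividing through by -6 gives the monic gcd u^2+u-2.
Then lcm(f, g) = f·g / gcd(f, g); expanding and making the result monic gives the answer.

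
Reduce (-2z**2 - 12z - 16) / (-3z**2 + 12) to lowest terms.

Repeated division with remainder:
  -2z**2 - 12z - 16 = (2/3)(-3z**2 + 12) + (-12z - 24)
  -3z**2 + 12 = ((1/4)z - 1/2)(-12z - 24) + (0)
Last nonzero remainder: -12z - 24. Dividing through by -12 gives the monic gcd z + 2.
Cancel z + 2 from numerator and denominator to get the reduced form.

(2z + 8)/(3z - 6)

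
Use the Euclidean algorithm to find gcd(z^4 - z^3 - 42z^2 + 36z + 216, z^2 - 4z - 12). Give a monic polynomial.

z^2 - 4z - 12

Repeated division with remainder:
  z^4 - z^3 - 42z^2 + 36z + 216 = (z^2 + 3z - 18)(z^2 - 4z - 12) + (0)
The last nonzero remainder z^2 - 4z - 12 is already monic.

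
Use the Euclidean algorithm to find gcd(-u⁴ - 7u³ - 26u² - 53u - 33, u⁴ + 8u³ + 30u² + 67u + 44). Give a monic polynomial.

u³ + 4u² + 14u + 11

By polynomial division,
  -u⁴ - 7u³ - 26u² - 53u - 33 = (-1)(u⁴ + 8u³ + 30u² + 67u + 44) + (u³ + 4u² + 14u + 11)
  u⁴ + 8u³ + 30u² + 67u + 44 = (u + 4)(u³ + 4u² + 14u + 11) + (0)
The last nonzero remainder u³ + 4u² + 14u + 11 is already monic.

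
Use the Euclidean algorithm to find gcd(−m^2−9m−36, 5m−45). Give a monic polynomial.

1

Apply the Euclidean algorithm:
  −m^2−9m−36 = (−(1/5)m−18/5)(5m−45) + (−198)
  5m−45 = (−(5/198)m+5/22)(−198) + (0)
The last nonzero remainder is the constant −198, so the polynomials are coprime and gcd = 1.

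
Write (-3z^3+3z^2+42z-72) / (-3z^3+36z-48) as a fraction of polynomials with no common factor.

(z-3)/(z-2)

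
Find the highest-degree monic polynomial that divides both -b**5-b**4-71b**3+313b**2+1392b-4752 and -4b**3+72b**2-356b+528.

b**2-7b+12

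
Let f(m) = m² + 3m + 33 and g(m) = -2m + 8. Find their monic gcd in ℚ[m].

Apply the Euclidean algorithm:
  m² + 3m + 33 = (-(1/2)m - 7/2)(-2m + 8) + (61)
  -2m + 8 = (-(2/61)m + 8/61)(61) + (0)
The last nonzero remainder is the constant 61, so the polynomials are coprime and gcd = 1.

1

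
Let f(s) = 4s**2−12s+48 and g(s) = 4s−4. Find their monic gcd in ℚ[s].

1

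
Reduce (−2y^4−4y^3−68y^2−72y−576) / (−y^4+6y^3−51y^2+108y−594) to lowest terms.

(2y^2+4y+32)/(y^2−6y+33)

Repeated division with remainder:
  −2y^4−4y^3−68y^2−72y−576 = (2)(−y^4+6y^3−51y^2+108y−594) + (−16y^3+34y^2−288y+612)
  −y^4+6y^3−51y^2+108y−594 = ((1/16)y−31/128)(−16y^3+34y^2−288y+612) + (−(1585/64)y^2−14265/32)
  −16y^3+34y^2−288y+612 = ((1024/1585)y−2176/1585)(−(1585/64)y^2−14265/32) + (0)
Last nonzero remainder: −(1585/64)y^2−14265/32. Dividing through by −1585/64 gives the monic gcd y^2+18.
Cancel y^2+18 from numerator and denominator to get the reduced form.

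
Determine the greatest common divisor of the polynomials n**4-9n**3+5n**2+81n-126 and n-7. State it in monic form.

Apply the Euclidean algorithm:
  n**4-9n**3+5n**2+81n-126 = (n**3-2n**2-9n+18)(n-7) + (0)
The last nonzero remainder n-7 is already monic.

n-7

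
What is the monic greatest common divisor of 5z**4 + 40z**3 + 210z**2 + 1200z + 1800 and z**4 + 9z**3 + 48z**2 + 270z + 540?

z**3 + 6z**2 + 30z + 180

Euclidean algorithm in ℚ[z]:
  5z**4 + 40z**3 + 210z**2 + 1200z + 1800 = (5)(z**4 + 9z**3 + 48z**2 + 270z + 540) + (−5z**3 − 30z**2 − 150z − 900)
  z**4 + 9z**3 + 48z**2 + 270z + 540 = (−(1/5)z − 3/5)(−5z**3 − 30z**2 − 150z − 900) + (0)
Last nonzero remainder: −5z**3 − 30z**2 − 150z − 900. Dividing through by −5 gives the monic gcd z**3 + 6z**2 + 30z + 180.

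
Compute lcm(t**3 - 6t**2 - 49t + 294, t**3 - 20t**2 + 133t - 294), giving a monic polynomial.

Repeated division with remainder:
  t**3 - 6t**2 - 49t + 294 = (t**3 - 20t**2 + 133t - 294) + (14t**2 - 182t + 588)
  t**3 - 20t**2 + 133t - 294 = ((1/14)t - 1/2)(14t**2 - 182t + 588) + (0)
Last nonzero remainder: 14t**2 - 182t + 588. Dividing through by 14 gives the monic gcd t**2 - 13t + 42.
Then lcm(f, g) = f·g / gcd(f, g); expanding and making the result monic gives the answer.

t**4 - 13t**3 - 7t**2 + 637t - 2058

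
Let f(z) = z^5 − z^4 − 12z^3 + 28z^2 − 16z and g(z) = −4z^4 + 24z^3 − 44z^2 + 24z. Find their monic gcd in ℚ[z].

Apply the Euclidean algorithm:
  z^5 − z^4 − 12z^3 + 28z^2 − 16z = (−(1/4)z − 5/4)(−4z^4 + 24z^3 − 44z^2 + 24z) + (7z^3 − 21z^2 + 14z)
  −4z^4 + 24z^3 − 44z^2 + 24z = (−(4/7)z + 12/7)(7z^3 − 21z^2 + 14z) + (0)
Last nonzero remainder: 7z^3 − 21z^2 + 14z. Dividing through by 7 gives the monic gcd z^3 − 3z^2 + 2z.

z^3 − 3z^2 + 2z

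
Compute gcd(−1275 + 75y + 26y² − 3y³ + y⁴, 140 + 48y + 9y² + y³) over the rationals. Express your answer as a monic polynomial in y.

Repeated division with remainder:
  y⁴ − 3y³ + 26y² + 75y − 1275 = (y − 12)(y³ + 9y² + 48y + 140) + (86y² + 511y + 405)
  y³ + 9y² + 48y + 140 = ((1/86)y + 263/7396)(86y² + 511y + 405) + ((185785/7396)y + 928925/7396)
  86y² + 511y + 405 = ((636056/185785)y + 599076/185785)((185785/7396)y + 928925/7396) + (0)
Last nonzero remainder: (185785/7396)y + 928925/7396. Dividing through by 185785/7396 gives the monic gcd y + 5.

5 + y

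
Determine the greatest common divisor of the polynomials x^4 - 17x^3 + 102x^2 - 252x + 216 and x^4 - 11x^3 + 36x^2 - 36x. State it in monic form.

Euclidean algorithm in ℚ[x]:
  x^4 - 17x^3 + 102x^2 - 252x + 216 = (x^4 - 11x^3 + 36x^2 - 36x) + (-6x^3 + 66x^2 - 216x + 216)
  x^4 - 11x^3 + 36x^2 - 36x = (-(1/6)x)(-6x^3 + 66x^2 - 216x + 216) + (0)
Last nonzero remainder: -6x^3 + 66x^2 - 216x + 216. Dividing through by -6 gives the monic gcd x^3 - 11x^2 + 36x - 36.

x^3 - 11x^2 + 36x - 36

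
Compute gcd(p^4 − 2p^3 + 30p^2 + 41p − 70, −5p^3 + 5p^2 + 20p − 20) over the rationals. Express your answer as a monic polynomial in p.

p^2 + p − 2

Euclidean algorithm in ℚ[p]:
  p^4 − 2p^3 + 30p^2 + 41p − 70 = (−(1/5)p + 1/5)(−5p^3 + 5p^2 + 20p − 20) + (33p^2 + 33p − 66)
  −5p^3 + 5p^2 + 20p − 20 = (−(5/33)p + 10/33)(33p^2 + 33p − 66) + (0)
Last nonzero remainder: 33p^2 + 33p − 66. Dividing through by 33 gives the monic gcd p^2 + p − 2.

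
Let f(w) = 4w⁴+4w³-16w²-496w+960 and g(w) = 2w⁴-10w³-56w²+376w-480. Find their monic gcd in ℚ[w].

w²-6w+8

By polynomial division,
  4w⁴+4w³-16w²-496w+960 = (2)(2w⁴-10w³-56w²+376w-480) + (24w³+96w²-1248w+1920)
  2w⁴-10w³-56w²+376w-480 = ((1/12)w-3/4)(24w³+96w²-1248w+1920) + (120w²-720w+960)
  24w³+96w²-1248w+1920 = ((1/5)w+2)(120w²-720w+960) + (0)
Last nonzero remainder: 120w²-720w+960. Dividing through by 120 gives the monic gcd w²-6w+8.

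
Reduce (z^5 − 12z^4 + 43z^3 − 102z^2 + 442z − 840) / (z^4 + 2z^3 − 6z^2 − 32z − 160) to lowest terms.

(z^2 − 10z + 21)/(z + 4)

Apply the Euclidean algorithm:
  z^5 − 12z^4 + 43z^3 − 102z^2 + 442z − 840 = (z − 14)(z^4 + 2z^3 − 6z^2 − 32z − 160) + (77z^3 − 154z^2 + 154z − 3080)
  z^4 + 2z^3 − 6z^2 − 32z − 160 = ((1/77)z + 4/77)(77z^3 − 154z^2 + 154z − 3080) + (0)
Last nonzero remainder: 77z^3 − 154z^2 + 154z − 3080. Dividing through by 77 gives the monic gcd z^3 − 2z^2 + 2z − 40.
Cancel z^3 − 2z^2 + 2z − 40 from numerator and denominator to get the reduced form.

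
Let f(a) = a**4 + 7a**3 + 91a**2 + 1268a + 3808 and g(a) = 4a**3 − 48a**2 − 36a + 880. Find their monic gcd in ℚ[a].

a + 4

Apply the Euclidean algorithm:
  a**4 + 7a**3 + 91a**2 + 1268a + 3808 = ((1/4)a + 19/4)(4a**3 − 48a**2 − 36a + 880) + (328a**2 + 1219a − 372)
  4a**3 − 48a**2 − 36a + 880 = ((1/82)a − 5155/26896)(328a**2 + 1219a − 372) + ((5437705/26896)a + 5437705/6724)
  328a**2 + 1219a − 372 = ((8821888/5437705)a − 2501328/5437705)((5437705/26896)a + 5437705/6724) + (0)
Last nonzero remainder: (5437705/26896)a + 5437705/6724. Dividing through by 5437705/26896 gives the monic gcd a + 4.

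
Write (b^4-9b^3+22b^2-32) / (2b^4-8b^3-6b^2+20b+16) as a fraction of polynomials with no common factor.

(b-4)/(2b+2)

Repeated division with remainder:
  b^4-9b^3+22b^2-32 = (1/2)(2b^4-8b^3-6b^2+20b+16) + (-5b^3+25b^2-10b-40)
  2b^4-8b^3-6b^2+20b+16 = (-(2/5)b-2/5)(-5b^3+25b^2-10b-40) + (0)
Last nonzero remainder: -5b^3+25b^2-10b-40. Dividing through by -5 gives the monic gcd b^3-5b^2+2b+8.
Cancel b^3-5b^2+2b+8 from numerator and denominator to get the reduced form.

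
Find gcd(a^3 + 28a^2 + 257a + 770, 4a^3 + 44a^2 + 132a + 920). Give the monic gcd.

a + 10

Repeated division with remainder:
  a^3 + 28a^2 + 257a + 770 = (1/4)(4a^3 + 44a^2 + 132a + 920) + (17a^2 + 224a + 540)
  4a^3 + 44a^2 + 132a + 920 = ((4/17)a − 148/289)(17a^2 + 224a + 540) + ((34580/289)a + 345800/289)
  17a^2 + 224a + 540 = ((4913/34580)a + 7803/17290)((34580/289)a + 345800/289) + (0)
Last nonzero remainder: (34580/289)a + 345800/289. Dividing through by 34580/289 gives the monic gcd a + 10.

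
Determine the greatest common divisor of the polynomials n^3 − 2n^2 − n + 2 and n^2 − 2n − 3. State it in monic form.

By polynomial division,
  n^3 − 2n^2 − n + 2 = (n)(n^2 − 2n − 3) + (2n + 2)
  n^2 − 2n − 3 = ((1/2)n − 3/2)(2n + 2) + (0)
Last nonzero remainder: 2n + 2. Dividing through by 2 gives the monic gcd n + 1.

n + 1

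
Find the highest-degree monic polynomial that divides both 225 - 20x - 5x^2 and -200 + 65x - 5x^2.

-5 + x

Repeated division with remainder:
  -5x^2 - 20x + 225 = (-5x^2 + 65x - 200) + (-85x + 425)
  -5x^2 + 65x - 200 = ((1/17)x - 8/17)(-85x + 425) + (0)
Last nonzero remainder: -85x + 425. Dividing through by -85 gives the monic gcd x - 5.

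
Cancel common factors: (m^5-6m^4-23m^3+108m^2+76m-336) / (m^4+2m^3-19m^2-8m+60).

(m^2-3m-28)/(m+5)

Euclidean algorithm in ℚ[m]:
  m^5-6m^4-23m^3+108m^2+76m-336 = (m-8)(m^4+2m^3-19m^2-8m+60) + (12m^3-36m^2-48m+144)
  m^4+2m^3-19m^2-8m+60 = ((1/12)m+5/12)(12m^3-36m^2-48m+144) + (0)
Last nonzero remainder: 12m^3-36m^2-48m+144. Dividing through by 12 gives the monic gcd m^3-3m^2-4m+12.
Cancel m^3-3m^2-4m+12 from numerator and denominator to get the reduced form.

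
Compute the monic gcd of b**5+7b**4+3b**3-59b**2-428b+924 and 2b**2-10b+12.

b**2-5b+6

Euclidean algorithm in ℚ[b]:
  b**5+7b**4+3b**3-59b**2-428b+924 = ((1/2)b**3+6b**2+(57/2)b+77)(2b**2-10b+12) + (0)
Last nonzero remainder: 2b**2-10b+12. Dividing through by 2 gives the monic gcd b**2-5b+6.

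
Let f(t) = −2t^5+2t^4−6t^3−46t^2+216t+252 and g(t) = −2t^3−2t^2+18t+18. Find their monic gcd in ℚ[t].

Repeated division with remainder:
  −2t^5+2t^4−6t^3−46t^2+216t+252 = (t^2−2t+14)(−2t^3−2t^2+18t+18) + (0)
Last nonzero remainder: −2t^3−2t^2+18t+18. Dividing through by −2 gives the monic gcd t^3+t^2−9t−9.

t^3+t^2−9t−9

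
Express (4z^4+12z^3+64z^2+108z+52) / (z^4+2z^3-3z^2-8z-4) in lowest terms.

(4z^2+4z+52)/(z^2-4)

Apply the Euclidean algorithm:
  4z^4+12z^3+64z^2+108z+52 = (4)(z^4+2z^3-3z^2-8z-4) + (4z^3+76z^2+140z+68)
  z^4+2z^3-3z^2-8z-4 = ((1/4)z-17/4)(4z^3+76z^2+140z+68) + (285z^2+570z+285)
  4z^3+76z^2+140z+68 = ((4/285)z+68/285)(285z^2+570z+285) + (0)
Last nonzero remainder: 285z^2+570z+285. Dividing through by 285 gives the monic gcd z^2+2z+1.
Cancel z^2+2z+1 from numerator and denominator to get the reduced form.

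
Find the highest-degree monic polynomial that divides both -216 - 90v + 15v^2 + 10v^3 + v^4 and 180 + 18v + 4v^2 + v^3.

6 + v

Euclidean algorithm in ℚ[v]:
  v^4 + 10v^3 + 15v^2 - 90v - 216 = (v + 6)(v^3 + 4v^2 + 18v + 180) + (-27v^2 - 378v - 1296)
  v^3 + 4v^2 + 18v + 180 = (-(1/27)v + 10/27)(-27v^2 - 378v - 1296) + (110v + 660)
  -27v^2 - 378v - 1296 = (-(27/110)v - 108/55)(110v + 660) + (0)
Last nonzero remainder: 110v + 660. Dividing through by 110 gives the monic gcd v + 6.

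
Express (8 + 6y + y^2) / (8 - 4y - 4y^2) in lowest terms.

Euclidean algorithm in ℚ[y]:
  y^2 + 6y + 8 = (-1/4)(-4y^2 - 4y + 8) + (5y + 10)
  -4y^2 - 4y + 8 = (-(4/5)y + 4/5)(5y + 10) + (0)
Last nonzero remainder: 5y + 10. Dividing through by 5 gives the monic gcd y + 2.
Cancel y + 2 from numerator and denominator to get the reduced form.

(-4 - y)/(-4 + 4y)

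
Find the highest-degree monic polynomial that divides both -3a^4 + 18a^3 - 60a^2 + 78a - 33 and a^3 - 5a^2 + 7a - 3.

a^2 - 2a + 1

By polynomial division,
  -3a^4 + 18a^3 - 60a^2 + 78a - 33 = (-3a + 3)(a^3 - 5a^2 + 7a - 3) + (-24a^2 + 48a - 24)
  a^3 - 5a^2 + 7a - 3 = (-(1/24)a + 1/8)(-24a^2 + 48a - 24) + (0)
Last nonzero remainder: -24a^2 + 48a - 24. Dividing through by -24 gives the monic gcd a^2 - 2a + 1.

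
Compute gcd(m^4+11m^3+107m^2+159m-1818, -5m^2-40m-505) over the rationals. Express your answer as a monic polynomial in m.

By polynomial division,
  m^4+11m^3+107m^2+159m-1818 = (-(1/5)m^2-(3/5)m+18/5)(-5m^2-40m-505) + (0)
Last nonzero remainder: -5m^2-40m-505. Dividing through by -5 gives the monic gcd m^2+8m+101.

m^2+8m+101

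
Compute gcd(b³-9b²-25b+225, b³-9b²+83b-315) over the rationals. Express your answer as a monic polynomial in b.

b-5

Apply the Euclidean algorithm:
  b³-9b²-25b+225 = (b³-9b²+83b-315) + (-108b+540)
  b³-9b²+83b-315 = (-(1/108)b²+(1/27)b-7/12)(-108b+540) + (0)
Last nonzero remainder: -108b+540. Dividing through by -108 gives the monic gcd b-5.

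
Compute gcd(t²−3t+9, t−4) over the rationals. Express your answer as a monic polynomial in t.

1

By polynomial division,
  t²−3t+9 = (t+1)(t−4) + (13)
  t−4 = ((1/13)t−4/13)(13) + (0)
The last nonzero remainder is the constant 13, so the polynomials are coprime and gcd = 1.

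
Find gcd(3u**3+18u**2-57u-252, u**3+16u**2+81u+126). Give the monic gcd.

By polynomial division,
  3u**3+18u**2-57u-252 = (3)(u**3+16u**2+81u+126) + (-30u**2-300u-630)
  u**3+16u**2+81u+126 = (-(1/30)u-1/5)(-30u**2-300u-630) + (0)
Last nonzero remainder: -30u**2-300u-630. Dividing through by -30 gives the monic gcd u**2+10u+21.

u**2+10u+21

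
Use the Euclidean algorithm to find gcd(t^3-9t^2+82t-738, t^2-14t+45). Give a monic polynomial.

t-9

Apply the Euclidean algorithm:
  t^3-9t^2+82t-738 = (t+5)(t^2-14t+45) + (107t-963)
  t^2-14t+45 = ((1/107)t-5/107)(107t-963) + (0)
Last nonzero remainder: 107t-963. Dividing through by 107 gives the monic gcd t-9.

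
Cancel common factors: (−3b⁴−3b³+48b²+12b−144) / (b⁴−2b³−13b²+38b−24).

(−3b−6)/(b−1)

Euclidean algorithm in ℚ[b]:
  −3b⁴−3b³+48b²+12b−144 = (−3)(b⁴−2b³−13b²+38b−24) + (−9b³+9b²+126b−216)
  b⁴−2b³−13b²+38b−24 = (−(1/9)b+1/9)(−9b³+9b²+126b−216) + (0)
Last nonzero remainder: −9b³+9b²+126b−216. Dividing through by −9 gives the monic gcd b³−b²−14b+24.
Cancel b³−b²−14b+24 from numerator and denominator to get the reduced form.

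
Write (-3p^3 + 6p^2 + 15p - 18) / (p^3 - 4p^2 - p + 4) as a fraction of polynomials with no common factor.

Apply the Euclidean algorithm:
  -3p^3 + 6p^2 + 15p - 18 = (-3)(p^3 - 4p^2 - p + 4) + (-6p^2 + 12p - 6)
  p^3 - 4p^2 - p + 4 = (-(1/6)p + 1/3)(-6p^2 + 12p - 6) + (-6p + 6)
  -6p^2 + 12p - 6 = (p - 1)(-6p + 6) + (0)
Last nonzero remainder: -6p + 6. Dividing through by -6 gives the monic gcd p - 1.
Cancel p - 1 from numerator and denominator to get the reduced form.

(-3p^2 + 3p + 18)/(p^2 - 3p - 4)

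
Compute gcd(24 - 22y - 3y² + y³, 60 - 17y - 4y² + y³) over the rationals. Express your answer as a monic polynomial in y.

Apply the Euclidean algorithm:
  y³ - 3y² - 22y + 24 = (y³ - 4y² - 17y + 60) + (y² - 5y - 36)
  y³ - 4y² - 17y + 60 = (y + 1)(y² - 5y - 36) + (24y + 96)
  y² - 5y - 36 = ((1/24)y - 3/8)(24y + 96) + (0)
Last nonzero remainder: 24y + 96. Dividing through by 24 gives the monic gcd y + 4.

4 + y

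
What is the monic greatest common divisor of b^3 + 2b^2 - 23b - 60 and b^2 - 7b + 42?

Apply the Euclidean algorithm:
  b^3 + 2b^2 - 23b - 60 = (b + 9)(b^2 - 7b + 42) + (-2b - 438)
  b^2 - 7b + 42 = (-(1/2)b + 113)(-2b - 438) + (49536)
  -2b - 438 = (-(1/24768)b - 73/8256)(49536) + (0)
The last nonzero remainder is the constant 49536, so the polynomials are coprime and gcd = 1.

1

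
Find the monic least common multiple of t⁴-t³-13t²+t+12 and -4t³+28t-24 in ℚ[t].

Repeated division with remainder:
  t⁴-t³-13t²+t+12 = (-(1/4)t+1/4)(-4t³+28t-24) + (-6t²-12t+18)
  -4t³+28t-24 = ((2/3)t-4/3)(-6t²-12t+18) + (0)
Last nonzero remainder: -6t²-12t+18. Dividing through by -6 gives the monic gcd t²+2t-3.
Then lcm(f, g) = f·g / gcd(f, g); expanding and making the result monic gives the answer.

t⁵-3t⁴-11t³+27t²+10t-24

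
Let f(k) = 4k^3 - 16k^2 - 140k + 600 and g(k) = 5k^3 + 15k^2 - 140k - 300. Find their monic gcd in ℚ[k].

By polynomial division,
  4k^3 - 16k^2 - 140k + 600 = (4/5)(5k^3 + 15k^2 - 140k - 300) + (-28k^2 - 28k + 840)
  5k^3 + 15k^2 - 140k - 300 = (-(5/28)k - 5/14)(-28k^2 - 28k + 840) + (0)
Last nonzero remainder: -28k^2 - 28k + 840. Dividing through by -28 gives the monic gcd k^2 + k - 30.

k^2 + k - 30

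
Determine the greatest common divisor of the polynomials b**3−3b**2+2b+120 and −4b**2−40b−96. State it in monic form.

b+4

By polynomial division,
  b**3−3b**2+2b+120 = (−(1/4)b+13/4)(−4b**2−40b−96) + (108b+432)
  −4b**2−40b−96 = (−(1/27)b−2/9)(108b+432) + (0)
Last nonzero remainder: 108b+432. Dividing through by 108 gives the monic gcd b+4.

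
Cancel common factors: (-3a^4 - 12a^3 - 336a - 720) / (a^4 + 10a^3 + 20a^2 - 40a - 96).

(-3a^2 + 12a - 60)/(a^2 + 2a - 8)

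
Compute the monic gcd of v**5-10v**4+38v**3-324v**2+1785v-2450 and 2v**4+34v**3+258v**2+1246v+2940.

By polynomial division,
  v**5-10v**4+38v**3-324v**2+1785v-2450 = ((1/2)v-27/2)(2v**4+34v**3+258v**2+1246v+2940) + (368v**3+2536v**2+17136v+37240)
  2v**4+34v**3+258v**2+1246v+2940 = ((1/184)v+465/8464)(368v**3+2536v**2+17136v+37240) + ((27027/1058)v**2+(54054/529)v+945945/1058)
  368v**3+2536v**2+17136v+37240 = ((389344/27027)v+160816/3861)((27027/1058)v**2+(54054/529)v+945945/1058) + (0)
Last nonzero remainder: (27027/1058)v**2+(54054/529)v+945945/1058. Dividing through by 27027/1058 gives the monic gcd v**2+4v+35.

v**2+4v+35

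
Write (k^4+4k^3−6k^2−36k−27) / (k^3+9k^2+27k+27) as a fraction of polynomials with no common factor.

(k^2−2k−3)/(k+3)

By polynomial division,
  k^4+4k^3−6k^2−36k−27 = (k−5)(k^3+9k^2+27k+27) + (12k^2+72k+108)
  k^3+9k^2+27k+27 = ((1/12)k+1/4)(12k^2+72k+108) + (0)
Last nonzero remainder: 12k^2+72k+108. Dividing through by 12 gives the monic gcd k^2+6k+9.
Cancel k^2+6k+9 from numerator and denominator to get the reduced form.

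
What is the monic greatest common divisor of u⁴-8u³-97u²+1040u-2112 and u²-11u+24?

Apply the Euclidean algorithm:
  u⁴-8u³-97u²+1040u-2112 = (u²+3u-88)(u²-11u+24) + (0)
The last nonzero remainder u²-11u+24 is already monic.

u²-11u+24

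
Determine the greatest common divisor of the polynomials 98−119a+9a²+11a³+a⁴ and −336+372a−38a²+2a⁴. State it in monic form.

Apply the Euclidean algorithm:
  a⁴+11a³+9a²−119a+98 = (1/2)(2a⁴−38a²+372a−336) + (11a³+28a²−305a+266)
  2a⁴−38a²+372a−336 = ((2/11)a−56/121)(11a³+28a²−305a+266) + ((3680/121)a²+(22080/121)a−25760/121)
  11a³+28a²−305a+266 = ((1331/3680)a−2299/1840)((3680/121)a²+(22080/121)a−25760/121) + (0)
Last nonzero remainder: (3680/121)a²+(22080/121)a−25760/121. Dividing through by 3680/121 gives the monic gcd a²+6a−7.

−7+6a+a²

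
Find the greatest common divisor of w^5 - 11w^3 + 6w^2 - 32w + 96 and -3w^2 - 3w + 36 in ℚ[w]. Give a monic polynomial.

By polynomial division,
  w^5 - 11w^3 + 6w^2 - 32w + 96 = (-(1/3)w^3 + (1/3)w^2 - (2/3)w + 8/3)(-3w^2 - 3w + 36) + (0)
Last nonzero remainder: -3w^2 - 3w + 36. Dividing through by -3 gives the monic gcd w^2 + w - 12.

w^2 + w - 12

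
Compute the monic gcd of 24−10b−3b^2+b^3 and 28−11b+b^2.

Euclidean algorithm in ℚ[b]:
  b^3−3b^2−10b+24 = (b+8)(b^2−11b+28) + (50b−200)
  b^2−11b+28 = ((1/50)b−7/50)(50b−200) + (0)
Last nonzero remainder: 50b−200. Dividing through by 50 gives the monic gcd b−4.

−4+b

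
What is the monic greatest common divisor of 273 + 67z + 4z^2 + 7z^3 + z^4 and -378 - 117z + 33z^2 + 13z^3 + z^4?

21 + 10z + z^2

Euclidean algorithm in ℚ[z]:
  z^4 + 7z^3 + 4z^2 + 67z + 273 = (z^4 + 13z^3 + 33z^2 - 117z - 378) + (-6z^3 - 29z^2 + 184z + 651)
  z^4 + 13z^3 + 33z^2 - 117z - 378 = (-(1/6)z - 49/36)(-6z^3 - 29z^2 + 184z + 651) + ((871/36)z^2 + (4355/18)z + 6097/12)
  -6z^3 - 29z^2 + 184z + 651 = (-(216/871)z + 1116/871)((871/36)z^2 + (4355/18)z + 6097/12) + (0)
Last nonzero remainder: (871/36)z^2 + (4355/18)z + 6097/12. Dividing through by 871/36 gives the monic gcd z^2 + 10z + 21.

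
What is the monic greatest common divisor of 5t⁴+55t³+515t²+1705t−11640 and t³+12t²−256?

t+8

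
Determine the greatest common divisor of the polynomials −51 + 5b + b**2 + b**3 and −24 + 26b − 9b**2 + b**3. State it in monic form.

−3 + b

Apply the Euclidean algorithm:
  b**3 + b**2 + 5b − 51 = (b**3 − 9b**2 + 26b − 24) + (10b**2 − 21b − 27)
  b**3 − 9b**2 + 26b − 24 = ((1/10)b − 69/100)(10b**2 − 21b − 27) + ((1421/100)b − 4263/100)
  10b**2 − 21b − 27 = ((1000/1421)b + 900/1421)((1421/100)b − 4263/100) + (0)
Last nonzero remainder: (1421/100)b − 4263/100. Dividing through by 1421/100 gives the monic gcd b − 3.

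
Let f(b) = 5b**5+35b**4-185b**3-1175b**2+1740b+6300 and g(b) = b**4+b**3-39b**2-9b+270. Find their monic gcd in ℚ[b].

Repeated division with remainder:
  5b**5+35b**4-185b**3-1175b**2+1740b+6300 = (5b+30)(b**4+b**3-39b**2-9b+270) + (-20b**3+40b**2+660b-1800)
  b**4+b**3-39b**2-9b+270 = (-(1/20)b-3/20)(-20b**3+40b**2+660b-1800) + (0)
Last nonzero remainder: -20b**3+40b**2+660b-1800. Dividing through by -20 gives the monic gcd b**3-2b**2-33b+90.

b**3-2b**2-33b+90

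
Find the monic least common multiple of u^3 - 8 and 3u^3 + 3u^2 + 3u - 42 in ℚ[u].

Euclidean algorithm in ℚ[u]:
  u^3 - 8 = (1/3)(3u^3 + 3u^2 + 3u - 42) + (-u^2 - u + 6)
  3u^3 + 3u^2 + 3u - 42 = (-3u)(-u^2 - u + 6) + (21u - 42)
  -u^2 - u + 6 = (-(1/21)u - 1/7)(21u - 42) + (0)
Last nonzero remainder: 21u - 42. Dividing through by 21 gives the monic gcd u - 2.
Then lcm(f, g) = f·g / gcd(f, g); expanding and making the result monic gives the answer.

u^5 + 3u^4 + 7u^3 - 8u^2 - 24u - 56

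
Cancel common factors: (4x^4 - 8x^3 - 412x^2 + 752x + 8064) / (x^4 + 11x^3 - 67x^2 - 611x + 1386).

(4x^2 - 16x - 128)/(x^2 + 9x - 22)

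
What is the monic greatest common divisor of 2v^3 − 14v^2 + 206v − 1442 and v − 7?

Apply the Euclidean algorithm:
  2v^3 − 14v^2 + 206v − 1442 = (2v^2 + 206)(v − 7) + (0)
The last nonzero remainder v − 7 is already monic.

v − 7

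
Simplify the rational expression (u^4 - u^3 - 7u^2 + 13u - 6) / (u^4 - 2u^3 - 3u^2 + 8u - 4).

Euclidean algorithm in ℚ[u]:
  u^4 - u^3 - 7u^2 + 13u - 6 = (u^4 - 2u^3 - 3u^2 + 8u - 4) + (u^3 - 4u^2 + 5u - 2)
  u^4 - 2u^3 - 3u^2 + 8u - 4 = (u + 2)(u^3 - 4u^2 + 5u - 2) + (0)
The last nonzero remainder u^3 - 4u^2 + 5u - 2 is already monic.
Cancel u^3 - 4u^2 + 5u - 2 from numerator and denominator to get the reduced form.

(u + 3)/(u + 2)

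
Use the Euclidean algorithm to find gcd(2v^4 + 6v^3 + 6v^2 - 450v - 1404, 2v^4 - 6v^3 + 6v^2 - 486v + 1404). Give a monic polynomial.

Euclidean algorithm in ℚ[v]:
  2v^4 + 6v^3 + 6v^2 - 450v - 1404 = (2v^4 - 6v^3 + 6v^2 - 486v + 1404) + (12v^3 + 36v - 2808)
  2v^4 - 6v^3 + 6v^2 - 486v + 1404 = ((1/6)v - 1/2)(12v^3 + 36v - 2808) + (0)
Last nonzero remainder: 12v^3 + 36v - 2808. Dividing through by 12 gives the monic gcd v^3 + 3v - 234.

v^3 + 3v - 234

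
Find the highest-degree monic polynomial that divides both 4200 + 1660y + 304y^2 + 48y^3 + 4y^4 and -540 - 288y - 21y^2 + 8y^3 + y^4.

30 + 11y + y^2

Apply the Euclidean algorithm:
  4y^4 + 48y^3 + 304y^2 + 1660y + 4200 = (4)(y^4 + 8y^3 - 21y^2 - 288y - 540) + (16y^3 + 388y^2 + 2812y + 6360)
  y^4 + 8y^3 - 21y^2 - 288y - 540 = ((1/16)y - 65/64)(16y^3 + 388y^2 + 2812y + 6360) + ((3157/16)y^2 + (34727/16)y + 47355/8)
  16y^3 + 388y^2 + 2812y + 6360 = ((256/3157)y + 3392/3157)((3157/16)y^2 + (34727/16)y + 47355/8) + (0)
Last nonzero remainder: (3157/16)y^2 + (34727/16)y + 47355/8. Dividing through by 3157/16 gives the monic gcd y^2 + 11y + 30.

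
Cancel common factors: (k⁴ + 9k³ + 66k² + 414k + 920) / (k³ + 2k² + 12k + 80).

(k³ + 5k² + 46k + 230)/(k² − 2k + 20)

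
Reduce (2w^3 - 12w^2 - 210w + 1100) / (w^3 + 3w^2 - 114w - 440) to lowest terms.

Apply the Euclidean algorithm:
  2w^3 - 12w^2 - 210w + 1100 = (2)(w^3 + 3w^2 - 114w - 440) + (-18w^2 + 18w + 1980)
  w^3 + 3w^2 - 114w - 440 = (-(1/18)w - 2/9)(-18w^2 + 18w + 1980) + (0)
Last nonzero remainder: -18w^2 + 18w + 1980. Dividing through by -18 gives the monic gcd w^2 - w - 110.
Cancel w^2 - w - 110 from numerator and denominator to get the reduced form.

(2w - 10)/(w + 4)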